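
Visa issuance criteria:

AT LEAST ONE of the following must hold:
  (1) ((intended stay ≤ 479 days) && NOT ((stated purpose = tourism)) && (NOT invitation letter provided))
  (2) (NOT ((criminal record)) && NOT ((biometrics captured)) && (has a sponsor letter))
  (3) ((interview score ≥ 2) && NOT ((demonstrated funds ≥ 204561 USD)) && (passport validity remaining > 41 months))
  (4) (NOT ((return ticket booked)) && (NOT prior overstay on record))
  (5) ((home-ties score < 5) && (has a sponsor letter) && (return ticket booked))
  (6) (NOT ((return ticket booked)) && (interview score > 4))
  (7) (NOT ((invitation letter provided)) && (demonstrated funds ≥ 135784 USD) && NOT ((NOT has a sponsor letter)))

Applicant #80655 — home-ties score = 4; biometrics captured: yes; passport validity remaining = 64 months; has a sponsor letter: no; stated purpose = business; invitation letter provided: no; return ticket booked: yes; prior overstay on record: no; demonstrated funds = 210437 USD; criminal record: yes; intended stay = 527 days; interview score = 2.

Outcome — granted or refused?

Refused

Atomic conditions:
  intended stay ≤ 479 days: 527 ≤ 479 is false
  stated purpose = tourism: business == tourism is false
  NOT invitation letter provided: no → true
  criminal record: yes → true
  biometrics captured: yes → true
  has a sponsor letter: no → false
  interview score ≥ 2: 2 ≥ 2 is true
  demonstrated funds ≥ 204561 USD: 210437 ≥ 204561 is true
  passport validity remaining > 41 months: 64 > 41 is true
  return ticket booked: yes → true
  NOT prior overstay on record: no → true
  home-ties score < 5: 4 < 5 is true
  interview score > 4: 2 > 4 is false
  invitation letter provided: no → false
  demonstrated funds ≥ 135784 USD: 210437 ≥ 135784 is true
  NOT has a sponsor letter: no → true
Combine:
[1.2] NOT false = true
[1] false AND true AND true = false
[2.1] NOT true = false
[2.2] NOT true = false
[2] false AND false AND false = false
[3.2] NOT true = false
[3] true AND false AND true = false
[4.1] NOT true = false
[4] false AND true = false
[5] true AND false AND true = false
[6.1] NOT true = false
[6] false AND false = false
[7.1] NOT false = true
[7.3] NOT true = false
[7] true AND true AND false = false
[root] false OR false OR false OR false OR false OR false OR false = false
Overall: false → refused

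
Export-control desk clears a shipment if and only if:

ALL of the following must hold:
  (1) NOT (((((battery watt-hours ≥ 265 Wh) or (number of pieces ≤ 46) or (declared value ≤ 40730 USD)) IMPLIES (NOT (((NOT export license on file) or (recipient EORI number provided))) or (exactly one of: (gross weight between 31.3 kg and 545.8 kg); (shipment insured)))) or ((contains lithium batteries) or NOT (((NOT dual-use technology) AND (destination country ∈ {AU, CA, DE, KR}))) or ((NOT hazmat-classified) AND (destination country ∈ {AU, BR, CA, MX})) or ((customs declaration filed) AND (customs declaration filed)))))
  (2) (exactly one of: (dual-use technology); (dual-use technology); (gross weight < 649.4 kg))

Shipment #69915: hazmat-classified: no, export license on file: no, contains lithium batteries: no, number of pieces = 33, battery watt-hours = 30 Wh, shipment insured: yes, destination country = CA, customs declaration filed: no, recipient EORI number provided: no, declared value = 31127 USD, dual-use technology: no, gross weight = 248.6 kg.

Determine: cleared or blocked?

Blocked

Atomic conditions:
  battery watt-hours ≥ 265 Wh: 30 ≥ 265 is false
  number of pieces ≤ 46: 33 ≤ 46 is true
  declared value ≤ 40730 USD: 31127 ≤ 40730 is true
  NOT export license on file: no → true
  recipient EORI number provided: no → false
  gross weight between 31.3 kg and 545.8 kg: 248.6 in [31.3, 545.8] is true
  shipment insured: yes → true
  contains lithium batteries: no → false
  NOT dual-use technology: no → true
  destination country ∈ {AU, CA, DE, KR}: CA is in the set → true
  NOT hazmat-classified: no → true
  destination country ∈ {AU, BR, CA, MX}: CA is in the set → true
  customs declaration filed: no → false
  dual-use technology: no → false
  gross weight < 649.4 kg: 248.6 < 649.4 is true
Combine:
[1.1.1.1] false OR true OR true = true
[1.1.1.2.1.1] true OR false = true
[1.1.1.2.1] NOT true = false
[1.1.1.2.2] exactly-one(true, true) = false
[1.1.1.2] false OR false = false
[1.1.1] true → false = false
[1.1.2.2.1] true AND true = true
[1.1.2.2] NOT true = false
[1.1.2.3] true AND true = true
[1.1.2.4] false AND false = false
[1.1.2] false OR false OR true OR false = true
[1.1] false OR true = true
[1] NOT true = false
[2] exactly-one(false, false, true) = true
[root] false AND true = false
Overall: false → blocked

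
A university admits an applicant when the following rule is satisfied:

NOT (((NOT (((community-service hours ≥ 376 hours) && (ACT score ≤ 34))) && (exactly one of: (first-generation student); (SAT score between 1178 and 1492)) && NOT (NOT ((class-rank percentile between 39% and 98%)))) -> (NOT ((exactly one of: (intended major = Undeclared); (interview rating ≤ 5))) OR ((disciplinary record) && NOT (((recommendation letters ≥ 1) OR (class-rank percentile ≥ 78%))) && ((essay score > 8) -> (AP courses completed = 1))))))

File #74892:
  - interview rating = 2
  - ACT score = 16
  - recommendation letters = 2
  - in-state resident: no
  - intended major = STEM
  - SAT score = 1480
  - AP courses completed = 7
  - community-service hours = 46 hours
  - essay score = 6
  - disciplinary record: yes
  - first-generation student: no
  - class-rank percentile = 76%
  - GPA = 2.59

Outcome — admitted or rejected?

Atomic conditions:
  community-service hours ≥ 376 hours: 46 ≥ 376 is false
  ACT score ≤ 34: 16 ≤ 34 is true
  first-generation student: no → false
  SAT score between 1178 and 1492: 1480 in [1178, 1492] is true
  class-rank percentile between 39% and 98%: 76 in [39, 98] is true
  intended major = Undeclared: STEM == Undeclared is false
  interview rating ≤ 5: 2 ≤ 5 is true
  disciplinary record: yes → true
  recommendation letters ≥ 1: 2 ≥ 1 is true
  class-rank percentile ≥ 78%: 76 ≥ 78 is false
  essay score > 8: 6 > 8 is false
  AP courses completed = 1: 7 == 1 is false
Combine:
[1.1.1.1] false AND true = false
[1.1.1] NOT false = true
[1.1.2] exactly-one(false, true) = true
[1.1.3.1] NOT true = false
[1.1.3] NOT false = true
[1.1] true AND true AND true = true
[1.2.1.1] exactly-one(false, true) = true
[1.2.1] NOT true = false
[1.2.2.2.1] true OR false = true
[1.2.2.2] NOT true = false
[1.2.2.3] false → false (antecedent false ⇒ implication holds) = true
[1.2.2] true AND false AND true = false
[1.2] false OR false = false
[1] true → false = false
[root] NOT false = true
Overall: true → admitted

Admitted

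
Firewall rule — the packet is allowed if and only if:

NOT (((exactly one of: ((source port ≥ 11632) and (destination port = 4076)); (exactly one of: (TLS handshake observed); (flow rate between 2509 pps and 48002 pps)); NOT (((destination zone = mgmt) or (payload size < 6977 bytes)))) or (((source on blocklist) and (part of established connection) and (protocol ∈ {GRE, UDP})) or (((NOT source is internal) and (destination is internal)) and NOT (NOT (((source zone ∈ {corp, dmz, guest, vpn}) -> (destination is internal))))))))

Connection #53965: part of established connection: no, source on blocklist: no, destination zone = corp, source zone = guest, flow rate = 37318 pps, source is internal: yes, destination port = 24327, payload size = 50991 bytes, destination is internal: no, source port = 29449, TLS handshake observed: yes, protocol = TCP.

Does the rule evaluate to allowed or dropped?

Dropped

Atomic conditions:
  source port ≥ 11632: 29449 ≥ 11632 is true
  destination port = 4076: 24327 == 4076 is false
  TLS handshake observed: yes → true
  flow rate between 2509 pps and 48002 pps: 37318 in [2509, 48002] is true
  destination zone = mgmt: corp == mgmt is false
  payload size < 6977 bytes: 50991 < 6977 is false
  source on blocklist: no → false
  part of established connection: no → false
  protocol ∈ {GRE, UDP}: TCP is not in the set → false
  NOT source is internal: yes → false
  destination is internal: no → false
  source zone ∈ {corp, dmz, guest, vpn}: guest is in the set → true
Combine:
[1.1.1] true AND false = false
[1.1.2] exactly-one(true, true) = false
[1.1.3.1] false OR false = false
[1.1.3] NOT false = true
[1.1] exactly-one(false, false, true) = true
[1.2.1] false AND false AND false = false
[1.2.2.1] false AND false = false
[1.2.2.2.1.1] true → false = false
[1.2.2.2.1] NOT false = true
[1.2.2.2] NOT true = false
[1.2.2] false AND false = false
[1.2] false OR false = false
[1] true OR false = true
[root] NOT true = false
Overall: false → dropped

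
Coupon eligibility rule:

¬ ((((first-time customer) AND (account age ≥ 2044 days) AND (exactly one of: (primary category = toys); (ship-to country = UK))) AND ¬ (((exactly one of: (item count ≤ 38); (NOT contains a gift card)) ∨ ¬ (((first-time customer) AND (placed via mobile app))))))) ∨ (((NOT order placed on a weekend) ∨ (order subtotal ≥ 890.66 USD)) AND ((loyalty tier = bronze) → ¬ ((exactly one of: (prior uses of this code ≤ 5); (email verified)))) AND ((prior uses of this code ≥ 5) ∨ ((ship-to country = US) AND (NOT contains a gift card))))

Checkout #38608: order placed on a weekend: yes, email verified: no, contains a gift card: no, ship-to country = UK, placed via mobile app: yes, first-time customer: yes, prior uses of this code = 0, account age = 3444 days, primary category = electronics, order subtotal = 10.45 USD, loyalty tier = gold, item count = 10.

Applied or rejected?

Atomic conditions:
  first-time customer: yes → true
  account age ≥ 2044 days: 3444 ≥ 2044 is true
  primary category = toys: electronics == toys is false
  ship-to country = UK: UK == UK is true
  item count ≤ 38: 10 ≤ 38 is true
  NOT contains a gift card: no → true
  placed via mobile app: yes → true
  NOT order placed on a weekend: yes → false
  order subtotal ≥ 890.66 USD: 10.45 ≥ 890.66 is false
  loyalty tier = bronze: gold == bronze is false
  prior uses of this code ≤ 5: 0 ≤ 5 is true
  email verified: no → false
  prior uses of this code ≥ 5: 0 ≥ 5 is false
  ship-to country = US: UK == US is false
Combine:
[1.1.1.3] exactly-one(false, true) = true
[1.1.1] true AND true AND true = true
[1.1.2.1.1] exactly-one(true, true) = false
[1.1.2.1.2.1] true AND true = true
[1.1.2.1.2] NOT true = false
[1.1.2.1] false OR false = false
[1.1.2] NOT false = true
[1.1] true AND true = true
[1] NOT true = false
[2.1] false OR false = false
[2.2.2.1] exactly-one(true, false) = true
[2.2.2] NOT true = false
[2.2] false → false (antecedent false ⇒ implication holds) = true
[2.3.2] false AND true = false
[2.3] false OR false = false
[2] false AND true AND false = false
[root] false OR false = false
Overall: false → rejected

Rejected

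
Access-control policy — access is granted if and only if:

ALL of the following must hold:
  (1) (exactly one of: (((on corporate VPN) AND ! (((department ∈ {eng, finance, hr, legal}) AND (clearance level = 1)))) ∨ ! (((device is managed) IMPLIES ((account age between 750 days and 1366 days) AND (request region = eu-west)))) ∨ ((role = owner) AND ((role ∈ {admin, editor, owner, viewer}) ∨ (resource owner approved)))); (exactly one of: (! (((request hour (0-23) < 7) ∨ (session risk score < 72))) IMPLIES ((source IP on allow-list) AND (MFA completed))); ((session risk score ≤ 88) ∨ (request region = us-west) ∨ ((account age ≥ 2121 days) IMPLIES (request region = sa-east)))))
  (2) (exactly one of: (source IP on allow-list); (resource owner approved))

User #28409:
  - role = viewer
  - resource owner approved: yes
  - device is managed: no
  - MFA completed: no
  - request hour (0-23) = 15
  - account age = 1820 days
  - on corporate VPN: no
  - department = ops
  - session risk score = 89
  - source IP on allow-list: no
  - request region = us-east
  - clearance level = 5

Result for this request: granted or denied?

Atomic conditions:
  on corporate VPN: no → false
  department ∈ {eng, finance, hr, legal}: ops is not in the set → false
  clearance level = 1: 5 == 1 is false
  device is managed: no → false
  account age between 750 days and 1366 days: 1820 in [750, 1366] is false
  request region = eu-west: us-east == eu-west is false
  role = owner: viewer == owner is false
  role ∈ {admin, editor, owner, viewer}: viewer is in the set → true
  resource owner approved: yes → true
  request hour (0-23) < 7: 15 < 7 is false
  session risk score < 72: 89 < 72 is false
  source IP on allow-list: no → false
  MFA completed: no → false
  session risk score ≤ 88: 89 ≤ 88 is false
  request region = us-west: us-east == us-west is false
  account age ≥ 2121 days: 1820 ≥ 2121 is false
  request region = sa-east: us-east == sa-east is false
Combine:
[1.1.1.2.1] false AND false = false
[1.1.1.2] NOT false = true
[1.1.1] false AND true = false
[1.1.2.1.2] false AND false = false
[1.1.2.1] false → false (antecedent false ⇒ implication holds) = true
[1.1.2] NOT true = false
[1.1.3.2] true OR true = true
[1.1.3] false AND true = false
[1.1] false OR false OR false = false
[1.2.1.1.1] false OR false = false
[1.2.1.1] NOT false = true
[1.2.1.2] false AND false = false
[1.2.1] true → false = false
[1.2.2.3] false → false (antecedent false ⇒ implication holds) = true
[1.2.2] false OR false OR true = true
[1.2] exactly-one(false, true) = true
[1] exactly-one(false, true) = true
[2] exactly-one(false, true) = true
[root] true AND true = true
Overall: true → granted

Granted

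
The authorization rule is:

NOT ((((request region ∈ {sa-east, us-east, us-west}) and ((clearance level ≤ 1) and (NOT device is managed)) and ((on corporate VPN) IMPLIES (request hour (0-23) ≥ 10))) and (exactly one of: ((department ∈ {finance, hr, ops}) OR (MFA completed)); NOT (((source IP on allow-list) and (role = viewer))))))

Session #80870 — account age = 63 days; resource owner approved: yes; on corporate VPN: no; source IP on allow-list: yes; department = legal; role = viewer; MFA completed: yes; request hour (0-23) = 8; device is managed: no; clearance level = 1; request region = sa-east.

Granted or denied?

Denied

Atomic conditions:
  request region ∈ {sa-east, us-east, us-west}: sa-east is in the set → true
  clearance level ≤ 1: 1 ≤ 1 is true
  NOT device is managed: no → true
  on corporate VPN: no → false
  request hour (0-23) ≥ 10: 8 ≥ 10 is false
  department ∈ {finance, hr, ops}: legal is not in the set → false
  MFA completed: yes → true
  source IP on allow-list: yes → true
  role = viewer: viewer == viewer is true
Combine:
[1.1.2] true AND true = true
[1.1.3] false → false (antecedent false ⇒ implication holds) = true
[1.1] true AND true AND true = true
[1.2.1] false OR true = true
[1.2.2.1] true AND true = true
[1.2.2] NOT true = false
[1.2] exactly-one(true, false) = true
[1] true AND true = true
[root] NOT true = false
Overall: false → denied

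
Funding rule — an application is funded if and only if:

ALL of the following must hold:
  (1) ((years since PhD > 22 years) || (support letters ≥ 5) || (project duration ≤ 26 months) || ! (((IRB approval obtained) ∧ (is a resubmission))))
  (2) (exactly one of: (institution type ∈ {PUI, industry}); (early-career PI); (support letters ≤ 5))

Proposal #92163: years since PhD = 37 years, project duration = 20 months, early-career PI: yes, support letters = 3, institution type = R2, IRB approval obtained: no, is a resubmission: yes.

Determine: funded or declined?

Atomic conditions:
  years since PhD > 22 years: 37 > 22 is true
  support letters ≥ 5: 3 ≥ 5 is false
  project duration ≤ 26 months: 20 ≤ 26 is true
  IRB approval obtained: no → false
  is a resubmission: yes → true
  institution type ∈ {PUI, industry}: R2 is not in the set → false
  early-career PI: yes → true
  support letters ≤ 5: 3 ≤ 5 is true
Combine:
[1.4.1] false AND true = false
[1.4] NOT false = true
[1] true OR false OR true OR true = true
[2] exactly-one(false, true, true) = false
[root] true AND false = false
Overall: false → declined

Declined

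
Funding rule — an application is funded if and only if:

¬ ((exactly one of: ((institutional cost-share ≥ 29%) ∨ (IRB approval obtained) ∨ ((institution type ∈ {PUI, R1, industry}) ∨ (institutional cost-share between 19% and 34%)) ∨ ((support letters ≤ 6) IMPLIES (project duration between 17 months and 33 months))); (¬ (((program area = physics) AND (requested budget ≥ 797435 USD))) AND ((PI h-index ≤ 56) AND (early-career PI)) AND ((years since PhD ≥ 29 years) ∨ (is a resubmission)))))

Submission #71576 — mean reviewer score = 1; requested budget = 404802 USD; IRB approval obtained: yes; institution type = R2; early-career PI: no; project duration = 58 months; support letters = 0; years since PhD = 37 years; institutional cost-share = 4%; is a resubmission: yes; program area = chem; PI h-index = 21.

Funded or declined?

Declined

Atomic conditions:
  institutional cost-share ≥ 29%: 4 ≥ 29 is false
  IRB approval obtained: yes → true
  institution type ∈ {PUI, R1, industry}: R2 is not in the set → false
  institutional cost-share between 19% and 34%: 4 in [19, 34] is false
  support letters ≤ 6: 0 ≤ 6 is true
  project duration between 17 months and 33 months: 58 in [17, 33] is false
  program area = physics: chem == physics is false
  requested budget ≥ 797435 USD: 404802 ≥ 797435 is false
  PI h-index ≤ 56: 21 ≤ 56 is true
  early-career PI: no → false
  years since PhD ≥ 29 years: 37 ≥ 29 is true
  is a resubmission: yes → true
Combine:
[1.1.3] false OR false = false
[1.1.4] true → false = false
[1.1] false OR true OR false OR false = true
[1.2.1.1] false AND false = false
[1.2.1] NOT false = true
[1.2.2] true AND false = false
[1.2.3] true OR true = true
[1.2] true AND false AND true = false
[1] exactly-one(true, false) = true
[root] NOT true = false
Overall: false → declined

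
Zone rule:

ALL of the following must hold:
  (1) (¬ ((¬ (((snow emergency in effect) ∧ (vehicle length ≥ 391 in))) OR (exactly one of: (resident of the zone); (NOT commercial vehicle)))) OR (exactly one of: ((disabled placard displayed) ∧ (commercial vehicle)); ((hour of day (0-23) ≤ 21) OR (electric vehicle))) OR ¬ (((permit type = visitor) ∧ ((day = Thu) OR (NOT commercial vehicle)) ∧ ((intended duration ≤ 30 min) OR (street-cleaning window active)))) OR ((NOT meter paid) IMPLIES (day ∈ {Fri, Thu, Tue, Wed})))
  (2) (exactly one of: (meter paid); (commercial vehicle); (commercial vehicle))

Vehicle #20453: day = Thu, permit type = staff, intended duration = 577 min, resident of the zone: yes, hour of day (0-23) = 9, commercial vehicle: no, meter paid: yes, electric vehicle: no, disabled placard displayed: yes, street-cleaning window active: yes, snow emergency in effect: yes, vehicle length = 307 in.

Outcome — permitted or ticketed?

Atomic conditions:
  snow emergency in effect: yes → true
  vehicle length ≥ 391 in: 307 ≥ 391 is false
  resident of the zone: yes → true
  NOT commercial vehicle: no → true
  disabled placard displayed: yes → true
  commercial vehicle: no → false
  hour of day (0-23) ≤ 21: 9 ≤ 21 is true
  electric vehicle: no → false
  permit type = visitor: staff == visitor is false
  day = Thu: Thu == Thu is true
  intended duration ≤ 30 min: 577 ≤ 30 is false
  street-cleaning window active: yes → true
  NOT meter paid: yes → false
  day ∈ {Fri, Thu, Tue, Wed}: Thu is in the set → true
  meter paid: yes → true
Combine:
[1.1.1.1.1] true AND false = false
[1.1.1.1] NOT false = true
[1.1.1.2] exactly-one(true, true) = false
[1.1.1] true OR false = true
[1.1] NOT true = false
[1.2.1] true AND false = false
[1.2.2] true OR false = true
[1.2] exactly-one(false, true) = true
[1.3.1.2] true OR true = true
[1.3.1.3] false OR true = true
[1.3.1] false AND true AND true = false
[1.3] NOT false = true
[1.4] false → true (antecedent false ⇒ implication holds) = true
[1] false OR true OR true OR true = true
[2] exactly-one(true, false, false) = true
[root] true AND true = true
Overall: true → permitted

Permitted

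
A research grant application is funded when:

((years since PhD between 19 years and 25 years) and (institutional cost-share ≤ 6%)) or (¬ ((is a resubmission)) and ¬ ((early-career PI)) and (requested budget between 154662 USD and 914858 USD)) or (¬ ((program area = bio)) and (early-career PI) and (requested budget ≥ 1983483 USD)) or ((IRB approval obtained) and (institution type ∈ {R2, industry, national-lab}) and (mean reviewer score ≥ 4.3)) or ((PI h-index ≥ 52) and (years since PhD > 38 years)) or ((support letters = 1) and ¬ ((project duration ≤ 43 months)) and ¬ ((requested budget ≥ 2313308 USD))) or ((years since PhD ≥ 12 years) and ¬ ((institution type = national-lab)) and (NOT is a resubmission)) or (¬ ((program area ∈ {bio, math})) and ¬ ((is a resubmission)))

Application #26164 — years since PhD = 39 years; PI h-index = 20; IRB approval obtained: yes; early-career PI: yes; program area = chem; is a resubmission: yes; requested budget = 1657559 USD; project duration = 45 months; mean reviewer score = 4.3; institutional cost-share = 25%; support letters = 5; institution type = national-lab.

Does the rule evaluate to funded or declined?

Atomic conditions:
  years since PhD between 19 years and 25 years: 39 in [19, 25] is false
  institutional cost-share ≤ 6%: 25 ≤ 6 is false
  is a resubmission: yes → true
  early-career PI: yes → true
  requested budget between 154662 USD and 914858 USD: 1657559 in [154662, 914858] is false
  program area = bio: chem == bio is false
  requested budget ≥ 1983483 USD: 1657559 ≥ 1983483 is false
  IRB approval obtained: yes → true
  institution type ∈ {R2, industry, national-lab}: national-lab is in the set → true
  mean reviewer score ≥ 4.3: 4.3 ≥ 4.3 is true
  PI h-index ≥ 52: 20 ≥ 52 is false
  years since PhD > 38 years: 39 > 38 is true
  support letters = 1: 5 == 1 is false
  project duration ≤ 43 months: 45 ≤ 43 is false
  requested budget ≥ 2313308 USD: 1657559 ≥ 2313308 is false
  years since PhD ≥ 12 years: 39 ≥ 12 is true
  institution type = national-lab: national-lab == national-lab is true
  NOT is a resubmission: yes → false
  program area ∈ {bio, math}: chem is not in the set → false
Combine:
[1] false AND false = false
[2.1] NOT true = false
[2.2] NOT true = false
[2] false AND false AND false = false
[3.1] NOT false = true
[3] true AND true AND false = false
[4] true AND true AND true = true
[5] false AND true = false
[6.2] NOT false = true
[6.3] NOT false = true
[6] false AND true AND true = false
[7.2] NOT true = false
[7] true AND false AND false = false
[8.1] NOT false = true
[8.2] NOT true = false
[8] true AND false = false
[root] false OR false OR false OR true OR false OR false OR false OR false = true
Overall: true → funded

Funded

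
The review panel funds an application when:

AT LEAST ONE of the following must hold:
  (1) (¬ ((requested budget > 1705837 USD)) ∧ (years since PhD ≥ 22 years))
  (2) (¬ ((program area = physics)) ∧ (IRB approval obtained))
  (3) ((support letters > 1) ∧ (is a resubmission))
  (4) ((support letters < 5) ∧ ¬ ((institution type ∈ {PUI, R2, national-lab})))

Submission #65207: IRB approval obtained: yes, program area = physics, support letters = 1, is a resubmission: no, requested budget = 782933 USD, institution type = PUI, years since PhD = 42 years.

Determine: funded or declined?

Atomic conditions:
  requested budget > 1705837 USD: 782933 > 1705837 is false
  years since PhD ≥ 22 years: 42 ≥ 22 is true
  program area = physics: physics == physics is true
  IRB approval obtained: yes → true
  support letters > 1: 1 > 1 is false
  is a resubmission: no → false
  support letters < 5: 1 < 5 is true
  institution type ∈ {PUI, R2, national-lab}: PUI is in the set → true
Combine:
[1.1] NOT false = true
[1] true AND true = true
[2.1] NOT true = false
[2] false AND true = false
[3] false AND false = false
[4.2] NOT true = false
[4] true AND false = false
[root] true OR false OR false OR false = true
Overall: true → funded

Funded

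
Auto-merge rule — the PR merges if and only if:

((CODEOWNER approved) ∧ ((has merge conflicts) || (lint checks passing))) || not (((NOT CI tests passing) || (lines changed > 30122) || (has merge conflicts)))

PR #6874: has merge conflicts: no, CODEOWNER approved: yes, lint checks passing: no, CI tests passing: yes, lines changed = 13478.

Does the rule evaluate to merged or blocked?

Merged

Atomic conditions:
  CODEOWNER approved: yes → true
  has merge conflicts: no → false
  lint checks passing: no → false
  NOT CI tests passing: yes → false
  lines changed > 30122: 13478 > 30122 is false
Combine:
[1.2] false OR false = false
[1] true AND false = false
[2.1] false OR false OR false = false
[2] NOT false = true
[root] false OR true = true
Overall: true → merged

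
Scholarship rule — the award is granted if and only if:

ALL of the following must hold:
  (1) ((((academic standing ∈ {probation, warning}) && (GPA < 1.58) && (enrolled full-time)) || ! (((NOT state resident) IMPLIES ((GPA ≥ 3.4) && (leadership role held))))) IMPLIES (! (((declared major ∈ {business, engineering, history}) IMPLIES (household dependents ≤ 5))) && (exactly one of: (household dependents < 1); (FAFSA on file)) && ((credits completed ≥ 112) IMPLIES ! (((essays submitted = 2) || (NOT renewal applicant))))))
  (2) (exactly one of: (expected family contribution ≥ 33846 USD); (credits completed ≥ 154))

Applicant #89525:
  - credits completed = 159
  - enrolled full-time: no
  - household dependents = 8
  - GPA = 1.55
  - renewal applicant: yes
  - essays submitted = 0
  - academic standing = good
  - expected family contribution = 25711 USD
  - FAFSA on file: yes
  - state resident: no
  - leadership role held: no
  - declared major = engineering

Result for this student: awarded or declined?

Atomic conditions:
  academic standing ∈ {probation, warning}: good is not in the set → false
  GPA < 1.58: 1.55 < 1.58 is true
  enrolled full-time: no → false
  NOT state resident: no → true
  GPA ≥ 3.4: 1.55 ≥ 3.4 is false
  leadership role held: no → false
  declared major ∈ {business, engineering, history}: engineering is in the set → true
  household dependents ≤ 5: 8 ≤ 5 is false
  household dependents < 1: 8 < 1 is false
  FAFSA on file: yes → true
  credits completed ≥ 112: 159 ≥ 112 is true
  essays submitted = 2: 0 == 2 is false
  NOT renewal applicant: yes → false
  expected family contribution ≥ 33846 USD: 25711 ≥ 33846 is false
  credits completed ≥ 154: 159 ≥ 154 is true
Combine:
[1.1.1] false AND true AND false = false
[1.1.2.1.2] false AND false = false
[1.1.2.1] true → false = false
[1.1.2] NOT false = true
[1.1] false OR true = true
[1.2.1.1] true → false = false
[1.2.1] NOT false = true
[1.2.2] exactly-one(false, true) = true
[1.2.3.2.1] false OR false = false
[1.2.3.2] NOT false = true
[1.2.3] true → true = true
[1.2] true AND true AND true = true
[1] true → true = true
[2] exactly-one(false, true) = true
[root] true AND true = true
Overall: true → awarded

Awarded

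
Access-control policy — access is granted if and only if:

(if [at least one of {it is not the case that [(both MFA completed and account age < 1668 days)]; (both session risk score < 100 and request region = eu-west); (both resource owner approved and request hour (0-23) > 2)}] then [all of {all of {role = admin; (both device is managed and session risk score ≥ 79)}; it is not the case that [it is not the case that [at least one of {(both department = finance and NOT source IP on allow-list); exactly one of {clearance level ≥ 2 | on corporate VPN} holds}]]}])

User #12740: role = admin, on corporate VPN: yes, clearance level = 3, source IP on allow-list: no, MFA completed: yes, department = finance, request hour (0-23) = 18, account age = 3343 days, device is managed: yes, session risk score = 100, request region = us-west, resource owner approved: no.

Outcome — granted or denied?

Granted

Atomic conditions:
  MFA completed: yes → true
  account age < 1668 days: 3343 < 1668 is false
  session risk score < 100: 100 < 100 is false
  request region = eu-west: us-west == eu-west is false
  resource owner approved: no → false
  request hour (0-23) > 2: 18 > 2 is true
  role = admin: admin == admin is true
  device is managed: yes → true
  session risk score ≥ 79: 100 ≥ 79 is true
  department = finance: finance == finance is true
  NOT source IP on allow-list: no → true
  clearance level ≥ 2: 3 ≥ 2 is true
  on corporate VPN: yes → true
Combine:
[1.1.1] true AND false = false
[1.1] NOT false = true
[1.2] false AND false = false
[1.3] false AND true = false
[1] true OR false OR false = true
[2.1.2] true AND true = true
[2.1] true AND true = true
[2.2.1.1.1] true AND true = true
[2.2.1.1.2] exactly-one(true, true) = false
[2.2.1.1] true OR false = true
[2.2.1] NOT true = false
[2.2] NOT false = true
[2] true AND true = true
[root] true → true = true
Overall: true → granted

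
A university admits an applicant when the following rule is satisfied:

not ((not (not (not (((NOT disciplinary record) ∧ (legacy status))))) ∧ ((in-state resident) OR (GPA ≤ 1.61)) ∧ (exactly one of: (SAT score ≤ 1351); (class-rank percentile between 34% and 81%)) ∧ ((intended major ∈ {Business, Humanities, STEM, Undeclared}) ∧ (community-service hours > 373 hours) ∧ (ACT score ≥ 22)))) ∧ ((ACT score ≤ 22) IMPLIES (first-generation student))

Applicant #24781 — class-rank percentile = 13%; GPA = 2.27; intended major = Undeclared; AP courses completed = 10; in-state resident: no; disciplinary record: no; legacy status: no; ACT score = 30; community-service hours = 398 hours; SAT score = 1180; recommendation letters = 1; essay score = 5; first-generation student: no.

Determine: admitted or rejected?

Admitted

Atomic conditions:
  NOT disciplinary record: no → true
  legacy status: no → false
  in-state resident: no → false
  GPA ≤ 1.61: 2.27 ≤ 1.61 is false
  SAT score ≤ 1351: 1180 ≤ 1351 is true
  class-rank percentile between 34% and 81%: 13 in [34, 81] is false
  intended major ∈ {Business, Humanities, STEM, Undeclared}: Undeclared is in the set → true
  community-service hours > 373 hours: 398 > 373 is true
  ACT score ≥ 22: 30 ≥ 22 is true
  ACT score ≤ 22: 30 ≤ 22 is false
  first-generation student: no → false
Combine:
[1.1.1.1.1.1] true AND false = false
[1.1.1.1.1] NOT false = true
[1.1.1.1] NOT true = false
[1.1.1] NOT false = true
[1.1.2] false OR false = false
[1.1.3] exactly-one(true, false) = true
[1.1.4] true AND true AND true = true
[1.1] true AND false AND true AND true = false
[1] NOT false = true
[2] false → false (antecedent false ⇒ implication holds) = true
[root] true AND true = true
Overall: true → admitted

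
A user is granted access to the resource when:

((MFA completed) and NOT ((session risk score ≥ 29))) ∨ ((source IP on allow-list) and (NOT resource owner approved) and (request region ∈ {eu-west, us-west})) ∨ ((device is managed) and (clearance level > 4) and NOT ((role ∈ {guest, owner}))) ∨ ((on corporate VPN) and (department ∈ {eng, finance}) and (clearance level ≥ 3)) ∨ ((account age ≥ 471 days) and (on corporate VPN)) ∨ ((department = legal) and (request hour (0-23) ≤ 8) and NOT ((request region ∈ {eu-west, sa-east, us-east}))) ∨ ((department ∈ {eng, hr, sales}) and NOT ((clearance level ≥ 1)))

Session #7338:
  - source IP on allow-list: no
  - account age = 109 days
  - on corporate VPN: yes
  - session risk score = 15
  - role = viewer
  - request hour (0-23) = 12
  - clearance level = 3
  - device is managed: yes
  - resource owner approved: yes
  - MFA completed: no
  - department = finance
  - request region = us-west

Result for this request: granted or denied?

Atomic conditions:
  MFA completed: no → false
  session risk score ≥ 29: 15 ≥ 29 is false
  source IP on allow-list: no → false
  NOT resource owner approved: yes → false
  request region ∈ {eu-west, us-west}: us-west is in the set → true
  device is managed: yes → true
  clearance level > 4: 3 > 4 is false
  role ∈ {guest, owner}: viewer is not in the set → false
  on corporate VPN: yes → true
  department ∈ {eng, finance}: finance is in the set → true
  clearance level ≥ 3: 3 ≥ 3 is true
  account age ≥ 471 days: 109 ≥ 471 is false
  department = legal: finance == legal is false
  request hour (0-23) ≤ 8: 12 ≤ 8 is false
  request region ∈ {eu-west, sa-east, us-east}: us-west is not in the set → false
  department ∈ {eng, hr, sales}: finance is not in the set → false
  clearance level ≥ 1: 3 ≥ 1 is true
Combine:
[1.2] NOT false = true
[1] false AND true = false
[2] false AND false AND true = false
[3.3] NOT false = true
[3] true AND false AND true = false
[4] true AND true AND true = true
[5] false AND true = false
[6.3] NOT false = true
[6] false AND false AND true = false
[7.2] NOT true = false
[7] false AND false = false
[root] false OR false OR false OR true OR false OR false OR false = true
Overall: true → granted

Granted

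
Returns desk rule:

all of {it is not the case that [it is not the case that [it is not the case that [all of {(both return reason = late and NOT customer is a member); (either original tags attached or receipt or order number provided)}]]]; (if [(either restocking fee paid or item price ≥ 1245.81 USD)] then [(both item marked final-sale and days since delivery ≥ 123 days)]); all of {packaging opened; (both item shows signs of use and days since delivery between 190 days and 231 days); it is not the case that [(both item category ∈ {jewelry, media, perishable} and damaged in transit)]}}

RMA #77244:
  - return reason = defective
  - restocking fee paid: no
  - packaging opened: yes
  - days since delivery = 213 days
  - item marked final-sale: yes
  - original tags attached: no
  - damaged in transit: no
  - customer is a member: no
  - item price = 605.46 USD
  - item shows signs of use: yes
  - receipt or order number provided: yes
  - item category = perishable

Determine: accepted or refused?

Atomic conditions:
  return reason = late: defective == late is false
  NOT customer is a member: no → true
  original tags attached: no → false
  receipt or order number provided: yes → true
  restocking fee paid: no → false
  item price ≥ 1245.81 USD: 605.46 ≥ 1245.81 is false
  item marked final-sale: yes → true
  days since delivery ≥ 123 days: 213 ≥ 123 is true
  packaging opened: yes → true
  item shows signs of use: yes → true
  days since delivery between 190 days and 231 days: 213 in [190, 231] is true
  item category ∈ {jewelry, media, perishable}: perishable is in the set → true
  damaged in transit: no → false
Combine:
[1.1.1.1.1] false AND true = false
[1.1.1.1.2] false OR true = true
[1.1.1.1] false AND true = false
[1.1.1] NOT false = true
[1.1] NOT true = false
[1] NOT false = true
[2.1] false OR false = false
[2.2] true AND true = true
[2] false → true (antecedent false ⇒ implication holds) = true
[3.2] true AND true = true
[3.3.1] true AND false = false
[3.3] NOT false = true
[3] true AND true AND true = true
[root] true AND true AND true = true
Overall: true → accepted

Accepted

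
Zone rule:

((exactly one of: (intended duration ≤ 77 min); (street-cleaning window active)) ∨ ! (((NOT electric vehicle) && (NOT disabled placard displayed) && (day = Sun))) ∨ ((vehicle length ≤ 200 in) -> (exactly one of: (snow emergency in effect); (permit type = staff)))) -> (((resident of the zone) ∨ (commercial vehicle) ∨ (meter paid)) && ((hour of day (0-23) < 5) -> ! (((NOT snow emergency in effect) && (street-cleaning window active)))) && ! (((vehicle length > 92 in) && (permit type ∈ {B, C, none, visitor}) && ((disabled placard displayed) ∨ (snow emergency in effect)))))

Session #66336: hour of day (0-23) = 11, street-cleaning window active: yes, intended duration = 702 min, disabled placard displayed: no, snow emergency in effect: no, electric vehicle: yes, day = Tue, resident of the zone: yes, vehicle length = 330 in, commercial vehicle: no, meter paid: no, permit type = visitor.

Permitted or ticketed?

Permitted

Atomic conditions:
  intended duration ≤ 77 min: 702 ≤ 77 is false
  street-cleaning window active: yes → true
  NOT electric vehicle: yes → false
  NOT disabled placard displayed: no → true
  day = Sun: Tue == Sun is false
  vehicle length ≤ 200 in: 330 ≤ 200 is false
  snow emergency in effect: no → false
  permit type = staff: visitor == staff is false
  resident of the zone: yes → true
  commercial vehicle: no → false
  meter paid: no → false
  hour of day (0-23) < 5: 11 < 5 is false
  NOT snow emergency in effect: no → true
  vehicle length > 92 in: 330 > 92 is true
  permit type ∈ {B, C, none, visitor}: visitor is in the set → true
  disabled placard displayed: no → false
Combine:
[1.1] exactly-one(false, true) = true
[1.2.1] false AND true AND false = false
[1.2] NOT false = true
[1.3.2] exactly-one(false, false) = false
[1.3] false → false (antecedent false ⇒ implication holds) = true
[1] true OR true OR true = true
[2.1] true OR false OR false = true
[2.2.2.1] true AND true = true
[2.2.2] NOT true = false
[2.2] false → false (antecedent false ⇒ implication holds) = true
[2.3.1.3] false OR false = false
[2.3.1] true AND true AND false = false
[2.3] NOT false = true
[2] true AND true AND true = true
[root] true → true = true
Overall: true → permitted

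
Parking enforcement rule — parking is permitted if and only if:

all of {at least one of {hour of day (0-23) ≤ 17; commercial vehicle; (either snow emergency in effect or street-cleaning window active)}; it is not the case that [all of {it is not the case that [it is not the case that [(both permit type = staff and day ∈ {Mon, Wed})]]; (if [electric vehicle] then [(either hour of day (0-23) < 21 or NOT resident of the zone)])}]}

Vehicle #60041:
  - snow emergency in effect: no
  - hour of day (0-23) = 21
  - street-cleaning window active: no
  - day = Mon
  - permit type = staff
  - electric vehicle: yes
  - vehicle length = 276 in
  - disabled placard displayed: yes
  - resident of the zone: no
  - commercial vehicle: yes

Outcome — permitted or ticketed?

Ticketed

Atomic conditions:
  hour of day (0-23) ≤ 17: 21 ≤ 17 is false
  commercial vehicle: yes → true
  snow emergency in effect: no → false
  street-cleaning window active: no → false
  permit type = staff: staff == staff is true
  day ∈ {Mon, Wed}: Mon is in the set → true
  electric vehicle: yes → true
  hour of day (0-23) < 21: 21 < 21 is false
  NOT resident of the zone: no → true
Combine:
[1.3] false OR false = false
[1] false OR true OR false = true
[2.1.1.1.1] true AND true = true
[2.1.1.1] NOT true = false
[2.1.1] NOT false = true
[2.1.2.2] false OR true = true
[2.1.2] true → true = true
[2.1] true AND true = true
[2] NOT true = false
[root] true AND false = false
Overall: false → ticketed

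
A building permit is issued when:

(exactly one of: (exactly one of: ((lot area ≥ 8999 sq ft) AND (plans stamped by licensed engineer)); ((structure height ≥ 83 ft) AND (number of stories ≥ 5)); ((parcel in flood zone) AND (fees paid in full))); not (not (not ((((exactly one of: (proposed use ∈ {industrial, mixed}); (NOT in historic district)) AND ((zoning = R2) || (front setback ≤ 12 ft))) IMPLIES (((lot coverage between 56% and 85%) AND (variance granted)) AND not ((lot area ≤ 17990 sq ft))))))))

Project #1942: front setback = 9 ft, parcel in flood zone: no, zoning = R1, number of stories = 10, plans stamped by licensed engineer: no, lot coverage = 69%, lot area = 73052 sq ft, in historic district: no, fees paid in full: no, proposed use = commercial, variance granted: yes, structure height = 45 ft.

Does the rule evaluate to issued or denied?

Denied

Atomic conditions:
  lot area ≥ 8999 sq ft: 73052 ≥ 8999 is true
  plans stamped by licensed engineer: no → false
  structure height ≥ 83 ft: 45 ≥ 83 is false
  number of stories ≥ 5: 10 ≥ 5 is true
  parcel in flood zone: no → false
  fees paid in full: no → false
  proposed use ∈ {industrial, mixed}: commercial is not in the set → false
  NOT in historic district: no → true
  zoning = R2: R1 == R2 is false
  front setback ≤ 12 ft: 9 ≤ 12 is true
  lot coverage between 56% and 85%: 69 in [56, 85] is true
  variance granted: yes → true
  lot area ≤ 17990 sq ft: 73052 ≤ 17990 is false
Combine:
[1.1] true AND false = false
[1.2] false AND true = false
[1.3] false AND false = false
[1] exactly-one(false, false, false) = false
[2.1.1.1.1.1] exactly-one(false, true) = true
[2.1.1.1.1.2] false OR true = true
[2.1.1.1.1] true AND true = true
[2.1.1.1.2.1] true AND true = true
[2.1.1.1.2.2] NOT false = true
[2.1.1.1.2] true AND true = true
[2.1.1.1] true → true = true
[2.1.1] NOT true = false
[2.1] NOT false = true
[2] NOT true = false
[root] exactly-one(false, false) = false
Overall: false → denied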